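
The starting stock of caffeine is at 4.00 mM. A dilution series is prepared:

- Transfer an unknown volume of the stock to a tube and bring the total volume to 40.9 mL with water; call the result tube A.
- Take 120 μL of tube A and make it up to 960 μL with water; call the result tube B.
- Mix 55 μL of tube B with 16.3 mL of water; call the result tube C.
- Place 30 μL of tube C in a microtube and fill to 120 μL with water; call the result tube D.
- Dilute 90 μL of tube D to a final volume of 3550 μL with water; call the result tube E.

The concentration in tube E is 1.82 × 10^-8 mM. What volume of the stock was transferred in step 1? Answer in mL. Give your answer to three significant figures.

0.0698 mL

Step 1: v brought to 40.9 mL → factor = 40.9 mL/v
Step 2: 120 μL brought to 960 μL → factor 960/120 = 8
Step 3: 55 μL + 16.3 mL = 16355 μL total → factor 16355/55 = 297.36
Step 4: 30 μL brought to 120 μL → factor 120/30 = 4
Step 5: 90 μL brought to 3550 μL → factor 3550/90 = 39.444
Product of known-step factors = 3.7534 × 10^5
Overall factor = 4.00 mM / (1.82 × 10^-8 mM) = 2.1978 × 10^8
Step-1 factor = 2.1978 × 10^8 / 3.7534 × 10^5 = 585.55
v = 40.9 mL / 585.55 = 0.0698 mL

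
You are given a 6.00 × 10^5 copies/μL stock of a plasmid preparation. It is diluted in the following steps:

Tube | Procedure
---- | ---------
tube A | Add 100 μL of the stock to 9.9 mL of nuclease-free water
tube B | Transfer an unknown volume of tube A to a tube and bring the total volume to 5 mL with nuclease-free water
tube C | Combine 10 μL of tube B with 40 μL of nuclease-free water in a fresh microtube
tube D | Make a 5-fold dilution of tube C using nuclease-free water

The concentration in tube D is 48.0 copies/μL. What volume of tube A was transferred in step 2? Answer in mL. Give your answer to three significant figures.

Step 1: 100 μL + 9.9 mL = 10000 μL total → factor 10000/100 = 100
Step 2: v brought to 5 mL → factor = 5 mL/v
Step 3: 10 μL + 40 μL = 50 μL total → factor 50/10 = 5
Step 4: 5-fold → factor 5
Product of known-step factors = 2500
Overall factor = 6.00 × 10^5 copies/μL / (48.0 copies/μL) = 12500
Step-2 factor = 12500 / 2500 = 5
v = 5 mL / 5 = 1.00 mL

1.00 mL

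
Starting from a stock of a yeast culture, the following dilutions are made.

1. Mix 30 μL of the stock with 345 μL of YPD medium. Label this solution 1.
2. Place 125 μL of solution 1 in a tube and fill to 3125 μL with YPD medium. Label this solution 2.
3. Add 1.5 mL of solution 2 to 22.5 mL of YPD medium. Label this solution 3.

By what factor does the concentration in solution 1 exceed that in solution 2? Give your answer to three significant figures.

25.0

Step 1: 30 μL + 345 μL = 375 μL total → factor 375/30 = 12.5
Step 2: 125 μL brought to 3125 μL → factor 3125/125 = 25
Dilution factor to solution 1 = 12.5; to solution 2 = 312.5
[solution 1]/[solution 2] = (factor to solution 2)/(factor to solution 1) = 312.5/12.5 = 25.0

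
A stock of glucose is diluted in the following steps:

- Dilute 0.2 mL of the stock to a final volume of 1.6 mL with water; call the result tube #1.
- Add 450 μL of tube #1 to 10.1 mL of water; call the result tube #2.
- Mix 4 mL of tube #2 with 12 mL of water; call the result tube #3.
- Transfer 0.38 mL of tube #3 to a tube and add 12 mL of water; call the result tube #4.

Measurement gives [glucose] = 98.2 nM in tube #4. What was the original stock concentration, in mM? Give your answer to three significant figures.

2.40 mM

Step 1: 0.2 mL brought to 1.6 mL → factor 1.6/0.2 = 8
Step 2: 450 μL + 10.1 mL = 10550 μL total → factor 10550/450 = 23.444
Step 3: 4 mL + 12 mL = 16 mL total → factor 16/4 = 4
Step 4: 0.38 mL + 12 mL = 12.38 mL total → factor 12.38/0.38 = 32.579
Overall dilution factor = 8 × 23.444 × 4 × 32.579 = 24441
Stock = 98.2 nM × 24441 = 2.400 × 10^6 nM = 2.40 mM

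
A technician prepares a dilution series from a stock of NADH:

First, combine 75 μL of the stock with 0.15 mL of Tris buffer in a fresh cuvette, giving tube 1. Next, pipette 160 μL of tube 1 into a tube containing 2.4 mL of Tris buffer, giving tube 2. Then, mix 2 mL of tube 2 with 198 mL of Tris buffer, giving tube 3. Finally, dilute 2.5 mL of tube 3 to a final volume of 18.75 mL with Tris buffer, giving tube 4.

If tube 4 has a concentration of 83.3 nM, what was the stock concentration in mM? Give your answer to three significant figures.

3.00 mM

Step 1: 75 μL + 0.15 mL = 225 μL total → factor 225/75 = 3
Step 2: 160 μL + 2.4 mL = 2560 μL total → factor 2560/160 = 16
Step 3: 2 mL + 198 mL = 200 mL total → factor 200/2 = 100
Step 4: 2.5 mL brought to 18.75 mL → factor 18.75/2.5 = 7.5
Overall dilution factor = 3 × 16 × 100 × 7.5 = 36000
Stock = 83.3 nM × 36000 = 2.999 × 10^6 nM = 3.00 mM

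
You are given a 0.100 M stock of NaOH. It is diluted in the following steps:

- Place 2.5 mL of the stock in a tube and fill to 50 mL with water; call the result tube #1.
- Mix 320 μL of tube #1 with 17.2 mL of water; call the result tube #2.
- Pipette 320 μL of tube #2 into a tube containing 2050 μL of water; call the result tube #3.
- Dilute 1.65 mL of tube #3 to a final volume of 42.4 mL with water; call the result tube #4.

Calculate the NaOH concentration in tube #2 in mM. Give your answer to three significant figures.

Step 1: 2.5 mL brought to 50 mL → factor 50/2.5 = 20
Step 2: 320 μL + 17.2 mL = 17520 μL total → factor 17520/320 = 54.75
Dilution factor through tube #2 = 20 × 54.75 = 1095
[tube #2] = 0.100 M / 1095 = 9.132 × 10^-5 M = 0.0913 mM

0.0913 mM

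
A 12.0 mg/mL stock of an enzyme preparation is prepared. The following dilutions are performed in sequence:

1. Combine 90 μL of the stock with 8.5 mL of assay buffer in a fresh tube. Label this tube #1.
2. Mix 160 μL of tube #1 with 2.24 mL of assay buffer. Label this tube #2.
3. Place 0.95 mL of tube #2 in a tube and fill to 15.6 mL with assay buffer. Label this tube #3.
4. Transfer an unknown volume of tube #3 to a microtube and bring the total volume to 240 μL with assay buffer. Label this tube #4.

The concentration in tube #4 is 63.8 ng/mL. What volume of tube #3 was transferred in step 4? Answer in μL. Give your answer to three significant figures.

Step 1: 90 μL + 8.5 mL = 8590 μL total → factor 8590/90 = 95.444
Step 2: 160 μL + 2.24 mL = 2400 μL total → factor 2400/160 = 15
Step 3: 0.95 mL brought to 15.6 mL → factor 15.6/0.95 = 16.421
Step 4: v brought to 240 μL → factor = 240 μL/v
Product of known-step factors = 23509
Overall factor = 12.0 mg/mL / (63.8 ng/mL) = 1.8809 × 10^5
Step-4 factor = 1.8809 × 10^5 / 23509 = 8.0005
v = 240 μL / 8.0005 = 30.0 μL

30.0 μL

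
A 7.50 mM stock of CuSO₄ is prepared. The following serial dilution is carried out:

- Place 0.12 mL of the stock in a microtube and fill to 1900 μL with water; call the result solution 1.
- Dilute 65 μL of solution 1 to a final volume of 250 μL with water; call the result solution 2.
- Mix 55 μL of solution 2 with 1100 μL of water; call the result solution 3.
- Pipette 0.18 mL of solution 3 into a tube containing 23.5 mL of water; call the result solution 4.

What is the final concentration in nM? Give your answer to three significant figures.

Step 1: 0.12 mL brought to 1900 μL → factor 1.9/0.12 = 15.833
Step 2: 65 μL brought to 250 μL → factor 250/65 = 3.8462
Step 3: 55 μL + 1100 μL = 1155 μL total → factor 1155/55 = 21
Step 4: 0.18 mL + 23.5 mL = 23.68 mL total → factor 23.68/0.18 = 131.56
Overall dilution factor = 15.833 × 3.8462 × 21 × 131.56 = 1.6824 × 10^5
Final = 7.50 mM / 1.6824 × 10^5 = 4.458 × 10^-5 mM = 44.6 nM

44.6 nM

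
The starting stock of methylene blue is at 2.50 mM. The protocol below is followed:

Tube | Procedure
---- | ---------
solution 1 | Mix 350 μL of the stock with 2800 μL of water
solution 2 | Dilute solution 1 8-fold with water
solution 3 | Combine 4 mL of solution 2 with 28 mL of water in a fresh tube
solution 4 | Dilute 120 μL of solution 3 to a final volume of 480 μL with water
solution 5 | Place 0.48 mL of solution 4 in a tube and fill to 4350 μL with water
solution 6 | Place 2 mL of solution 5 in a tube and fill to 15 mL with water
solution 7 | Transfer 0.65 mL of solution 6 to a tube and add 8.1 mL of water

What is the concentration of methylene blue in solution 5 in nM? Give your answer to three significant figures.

120 nM

Step 1: 350 μL + 2800 μL = 3150 μL total → factor 3150/350 = 9
Step 2: 8-fold → factor 8
Step 3: 4 mL + 28 mL = 32 mL total → factor 32/4 = 8
Step 4: 120 μL brought to 480 μL → factor 480/120 = 4
Step 5: 0.48 mL brought to 4350 μL → factor 4.35/0.48 = 9.0625
Dilution factor through solution 5 = 9 × 8 × 8 × 4 × 9.0625 = 20880
[solution 5] = 2.50 mM / 20880 = 0.0001197 mM = 120 nM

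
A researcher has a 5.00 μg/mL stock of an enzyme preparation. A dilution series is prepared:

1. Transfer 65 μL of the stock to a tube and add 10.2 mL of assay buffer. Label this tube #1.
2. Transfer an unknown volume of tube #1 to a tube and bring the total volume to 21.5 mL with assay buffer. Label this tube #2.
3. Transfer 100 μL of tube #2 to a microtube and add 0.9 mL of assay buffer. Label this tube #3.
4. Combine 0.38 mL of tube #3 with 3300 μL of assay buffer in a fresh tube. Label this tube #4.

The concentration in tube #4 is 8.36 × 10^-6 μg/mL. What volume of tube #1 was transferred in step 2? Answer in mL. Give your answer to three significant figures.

0.550 mL

Step 1: 65 μL + 10.2 mL = 10265 μL total → factor 10265/65 = 157.92
Step 2: v brought to 21.5 mL → factor = 21.5 mL/v
Step 3: 100 μL + 0.9 mL = 1000 μL total → factor 1000/100 = 10
Step 4: 0.38 mL + 3300 μL = 3.68 mL total → factor 3.68/0.38 = 9.6842
Product of known-step factors = 15294
Overall factor = 5.00 μg/mL / (8.36 × 10^-6 μg/mL) = 5.9809 × 10^5
Step-2 factor = 5.9809 × 10^5 / 15294 = 39.107
v = 21.5 mL / 39.107 = 0.550 mL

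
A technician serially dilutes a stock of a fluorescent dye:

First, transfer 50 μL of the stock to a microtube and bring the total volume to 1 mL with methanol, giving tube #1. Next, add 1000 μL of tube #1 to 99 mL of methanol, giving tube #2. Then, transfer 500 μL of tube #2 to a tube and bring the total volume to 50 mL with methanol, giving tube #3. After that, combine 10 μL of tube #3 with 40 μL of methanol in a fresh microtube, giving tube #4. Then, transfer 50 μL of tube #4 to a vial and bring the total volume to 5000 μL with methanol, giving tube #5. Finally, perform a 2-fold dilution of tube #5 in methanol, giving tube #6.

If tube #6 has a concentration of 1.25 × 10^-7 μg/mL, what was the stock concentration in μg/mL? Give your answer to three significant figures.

25.0 μg/mL

Step 1: 50 μL brought to 1 mL → factor 1000/50 = 20
Step 2: 1000 μL + 99 mL = 1 × 10^5 μL total → factor 1 × 10^5/1000 = 100
Step 3: 500 μL brought to 50 mL → factor 50000/500 = 100
Step 4: 10 μL + 40 μL = 50 μL total → factor 50/10 = 5
Step 5: 50 μL brought to 5000 μL → factor 5000/50 = 100
Step 6: 2-fold → factor 2
Overall dilution factor = 20 × 100 × 100 × 5 × 100 × 2 = 2 × 10^8
Stock = 1.25 × 10^-7 μg/mL × 2 × 10^8 = 25.0 μg/mL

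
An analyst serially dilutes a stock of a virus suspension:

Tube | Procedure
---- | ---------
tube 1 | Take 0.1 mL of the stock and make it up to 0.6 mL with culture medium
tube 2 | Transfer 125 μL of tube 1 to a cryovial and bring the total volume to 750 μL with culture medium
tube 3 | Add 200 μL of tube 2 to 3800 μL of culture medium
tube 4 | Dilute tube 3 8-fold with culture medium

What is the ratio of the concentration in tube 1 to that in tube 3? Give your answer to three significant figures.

120

Step 1: 0.1 mL brought to 0.6 mL → factor 0.6/0.1 = 6
Step 2: 125 μL brought to 750 μL → factor 750/125 = 6
Step 3: 200 μL + 3800 μL = 4000 μL total → factor 4000/200 = 20
Dilution factor to tube 1 = 6; to tube 3 = 720
[tube 1]/[tube 3] = (factor to tube 3)/(factor to tube 1) = 720/6 = 120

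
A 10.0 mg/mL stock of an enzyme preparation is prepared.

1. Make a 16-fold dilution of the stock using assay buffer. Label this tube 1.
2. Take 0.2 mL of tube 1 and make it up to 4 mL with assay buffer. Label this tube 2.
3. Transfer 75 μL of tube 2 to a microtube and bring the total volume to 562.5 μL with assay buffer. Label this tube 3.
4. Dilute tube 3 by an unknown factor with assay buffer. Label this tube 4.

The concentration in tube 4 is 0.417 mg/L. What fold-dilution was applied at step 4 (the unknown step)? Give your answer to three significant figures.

9.99-fold

Step 1: 16-fold → factor 16
Step 2: 0.2 mL brought to 4 mL → factor 4/0.2 = 20
Step 3: 75 μL brought to 562.5 μL → factor 562.5/75 = 7.5
Step 4: unknown factor x
Product of known-step factors = 2400
Overall factor = 10.0 mg/mL / (0.417 mg/L) = 23981
x = 23981 / 2400 = 9.99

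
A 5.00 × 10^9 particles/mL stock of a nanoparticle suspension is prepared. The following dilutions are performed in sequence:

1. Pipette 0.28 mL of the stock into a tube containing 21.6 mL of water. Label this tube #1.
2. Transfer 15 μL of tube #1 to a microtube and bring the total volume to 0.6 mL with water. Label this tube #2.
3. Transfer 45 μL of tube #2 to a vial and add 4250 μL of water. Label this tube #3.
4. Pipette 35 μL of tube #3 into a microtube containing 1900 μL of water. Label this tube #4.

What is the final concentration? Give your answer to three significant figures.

303 particles/mL

Step 1: 0.28 mL + 21.6 mL = 21.88 mL total → factor 21.88/0.28 = 78.143
Step 2: 15 μL brought to 0.6 mL → factor 600/15 = 40
Step 3: 45 μL + 4250 μL = 4295 μL total → factor 4295/45 = 95.444
Step 4: 35 μL + 1900 μL = 1935 μL total → factor 1935/35 = 55.286
Overall dilution factor = 78.143 × 40 × 95.444 × 55.286 = 1.6494 × 10^7
Final = 5.00 × 10^9 particles/mL / 1.6494 × 10^7 = 303 particles/mL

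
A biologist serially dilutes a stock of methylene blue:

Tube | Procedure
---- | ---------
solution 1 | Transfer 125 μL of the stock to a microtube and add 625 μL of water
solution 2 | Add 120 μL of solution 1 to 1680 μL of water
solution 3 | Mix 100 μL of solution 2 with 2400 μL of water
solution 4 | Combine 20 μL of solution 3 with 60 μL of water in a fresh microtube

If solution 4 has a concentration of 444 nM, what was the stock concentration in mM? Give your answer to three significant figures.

4.00 mM

Step 1: 125 μL + 625 μL = 750 μL total → factor 750/125 = 6
Step 2: 120 μL + 1680 μL = 1800 μL total → factor 1800/120 = 15
Step 3: 100 μL + 2400 μL = 2500 μL total → factor 2500/100 = 25
Step 4: 20 μL + 60 μL = 80 μL total → factor 80/20 = 4
Overall dilution factor = 6 × 15 × 25 × 4 = 9000
Stock = 444 nM × 9000 = 3.996 × 10^6 nM = 4.00 mM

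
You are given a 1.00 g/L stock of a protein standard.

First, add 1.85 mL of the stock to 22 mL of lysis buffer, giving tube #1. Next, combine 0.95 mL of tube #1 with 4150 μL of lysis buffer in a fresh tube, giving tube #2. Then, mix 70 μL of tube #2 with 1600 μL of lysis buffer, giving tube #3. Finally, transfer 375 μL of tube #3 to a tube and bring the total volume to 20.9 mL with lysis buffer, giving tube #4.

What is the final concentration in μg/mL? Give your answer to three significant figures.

0.0109 μg/mL

Step 1: 1.85 mL + 22 mL = 23.85 mL total → factor 23.85/1.85 = 12.892
Step 2: 0.95 mL + 4150 μL = 5.1 mL total → factor 5.1/0.95 = 5.3684
Step 3: 70 μL + 1600 μL = 1670 μL total → factor 1670/70 = 23.857
Step 4: 375 μL brought to 20.9 mL → factor 20900/375 = 55.733
Overall dilution factor = 12.892 × 5.3684 × 23.857 × 55.733 = 92023
Final = 1.00 g/L / 92023 = 1.087 × 10^-5 g/L = 0.0109 μg/mL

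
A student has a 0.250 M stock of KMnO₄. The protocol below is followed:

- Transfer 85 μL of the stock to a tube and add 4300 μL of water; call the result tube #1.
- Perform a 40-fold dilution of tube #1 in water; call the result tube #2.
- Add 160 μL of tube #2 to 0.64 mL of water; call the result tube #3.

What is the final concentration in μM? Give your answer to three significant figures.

Step 1: 85 μL + 4300 μL = 4385 μL total → factor 4385/85 = 51.588
Step 2: 40-fold → factor 40
Step 3: 160 μL + 0.64 mL = 800 μL total → factor 800/160 = 5
Overall dilution factor = 51.588 × 40 × 5 = 10318
Final = 0.250 M / 10318 = 2.423 × 10^-5 M = 24.2 μM

24.2 μM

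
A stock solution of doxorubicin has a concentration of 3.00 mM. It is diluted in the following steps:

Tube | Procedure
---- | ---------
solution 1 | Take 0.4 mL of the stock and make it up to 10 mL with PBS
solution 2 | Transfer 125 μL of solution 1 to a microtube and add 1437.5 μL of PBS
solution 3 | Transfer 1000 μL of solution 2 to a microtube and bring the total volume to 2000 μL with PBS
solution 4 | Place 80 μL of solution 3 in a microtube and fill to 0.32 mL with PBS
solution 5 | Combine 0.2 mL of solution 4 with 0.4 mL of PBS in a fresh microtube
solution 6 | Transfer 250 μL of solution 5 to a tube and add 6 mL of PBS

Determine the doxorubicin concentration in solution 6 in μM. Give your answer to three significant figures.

Step 1: 0.4 mL brought to 10 mL → factor 10/0.4 = 25
Step 2: 125 μL + 1437.5 μL = 1562.5 μL total → factor 1562.5/125 = 12.5
Step 3: 1000 μL brought to 2000 μL → factor 2000/1000 = 2
Step 4: 80 μL brought to 0.32 mL → factor 320/80 = 4
Step 5: 0.2 mL + 0.4 mL = 0.6 mL total → factor 0.6/0.2 = 3
Step 6: 250 μL + 6 mL = 6250 μL total → factor 6250/250 = 25
Overall dilution factor = 25 × 12.5 × 2 × 4 × 3 × 25 = 1.875 × 10^5
Final = 3.00 mM / 1.875 × 10^5 = 1.600 × 10^-5 mM = 0.0160 μM

0.0160 μM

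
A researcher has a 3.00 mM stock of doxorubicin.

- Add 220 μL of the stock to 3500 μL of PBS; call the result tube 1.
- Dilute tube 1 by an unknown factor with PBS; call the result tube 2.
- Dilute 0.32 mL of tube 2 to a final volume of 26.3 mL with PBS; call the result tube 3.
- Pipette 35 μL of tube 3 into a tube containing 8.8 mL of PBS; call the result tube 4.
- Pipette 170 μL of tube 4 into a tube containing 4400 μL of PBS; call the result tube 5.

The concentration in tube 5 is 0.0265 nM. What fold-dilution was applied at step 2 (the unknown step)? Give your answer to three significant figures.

Step 1: 220 μL + 3500 μL = 3720 μL total → factor 3720/220 = 16.909
Step 2: unknown factor x
Step 3: 0.32 mL brought to 26.3 mL → factor 26.3/0.32 = 82.188
Step 4: 35 μL + 8.8 mL = 8835 μL total → factor 8835/35 = 252.43
Step 5: 170 μL + 4400 μL = 4570 μL total → factor 4570/170 = 26.882
Product of known-step factors = 9.4304 × 10^6
Overall factor = 3.00 mM / (0.0265 nM) = 1.1321 × 10^8
x = 1.1321 × 10^8 / 9.4304 × 10^6 = 12.0

12.0-fold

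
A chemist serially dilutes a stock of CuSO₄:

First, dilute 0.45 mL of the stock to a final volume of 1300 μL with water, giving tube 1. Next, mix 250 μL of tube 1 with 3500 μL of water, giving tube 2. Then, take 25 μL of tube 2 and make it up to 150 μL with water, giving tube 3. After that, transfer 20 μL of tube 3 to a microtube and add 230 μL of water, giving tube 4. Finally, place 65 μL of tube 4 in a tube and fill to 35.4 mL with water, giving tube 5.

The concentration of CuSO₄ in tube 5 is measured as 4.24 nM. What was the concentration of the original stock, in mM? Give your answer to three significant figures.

7.50 mM

Step 1: 0.45 mL brought to 1300 μL → factor 1.3/0.45 = 2.8889
Step 2: 250 μL + 3500 μL = 3750 μL total → factor 3750/250 = 15
Step 3: 25 μL brought to 150 μL → factor 150/25 = 6
Step 4: 20 μL + 230 μL = 250 μL total → factor 250/20 = 12.5
Step 5: 65 μL brought to 35.4 mL → factor 35400/65 = 544.62
Overall dilution factor = 2.8889 × 15 × 6 × 12.5 × 544.62 = 1.77 × 10^6
Stock = 4.24 nM × 1.77 × 10^6 = 7.505 × 10^6 nM = 7.50 mM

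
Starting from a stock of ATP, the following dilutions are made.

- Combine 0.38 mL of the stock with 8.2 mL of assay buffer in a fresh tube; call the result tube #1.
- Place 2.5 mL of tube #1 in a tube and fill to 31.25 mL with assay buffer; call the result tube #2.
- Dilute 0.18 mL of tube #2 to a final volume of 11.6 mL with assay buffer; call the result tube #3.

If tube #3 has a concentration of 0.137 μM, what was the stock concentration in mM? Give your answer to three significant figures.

2.49 mM

Step 1: 0.38 mL + 8.2 mL = 8.58 mL total → factor 8.58/0.38 = 22.579
Step 2: 2.5 mL brought to 31.25 mL → factor 31.25/2.5 = 12.5
Step 3: 0.18 mL brought to 11.6 mL → factor 11.6/0.18 = 64.444
Overall dilution factor = 22.579 × 12.5 × 64.444 = 18189
Stock = 0.137 μM × 18189 = 2492 μM = 2.49 mM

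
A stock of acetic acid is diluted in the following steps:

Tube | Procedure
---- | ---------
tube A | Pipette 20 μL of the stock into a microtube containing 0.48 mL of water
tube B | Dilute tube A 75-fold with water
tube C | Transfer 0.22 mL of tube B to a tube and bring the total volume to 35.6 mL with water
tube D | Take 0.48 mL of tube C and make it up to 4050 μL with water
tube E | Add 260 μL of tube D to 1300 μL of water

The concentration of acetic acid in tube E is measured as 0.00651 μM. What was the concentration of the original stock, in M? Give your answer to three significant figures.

Step 1: 20 μL + 0.48 mL = 500 μL total → factor 500/20 = 25
Step 2: 75-fold → factor 75
Step 3: 0.22 mL brought to 35.6 mL → factor 35.6/0.22 = 161.82
Step 4: 0.48 mL brought to 4050 μL → factor 4.05/0.48 = 8.4375
Step 5: 260 μL + 1300 μL = 1560 μL total → factor 1560/260 = 6
Overall dilution factor = 25 × 75 × 161.82 × 8.4375 × 6 = 1.536 × 10^7
Stock = 0.00651 μM × 1.536 × 10^7 = 9.999 × 10^4 μM = 0.100 M

0.100 M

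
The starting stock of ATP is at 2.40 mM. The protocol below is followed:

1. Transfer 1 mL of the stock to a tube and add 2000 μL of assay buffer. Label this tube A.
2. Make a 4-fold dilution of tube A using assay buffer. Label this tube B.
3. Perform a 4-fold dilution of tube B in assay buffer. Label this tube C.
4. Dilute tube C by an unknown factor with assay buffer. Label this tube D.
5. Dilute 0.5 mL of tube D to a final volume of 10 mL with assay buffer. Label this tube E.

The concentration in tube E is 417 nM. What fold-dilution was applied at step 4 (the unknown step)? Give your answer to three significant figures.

6.00-fold

Step 1: 1 mL + 2000 μL = 3 mL total → factor 3/1 = 3
Step 2: 4-fold → factor 4
Step 3: 4-fold → factor 4
Step 4: unknown factor x
Step 5: 0.5 mL brought to 10 mL → factor 10/0.5 = 20
Product of known-step factors = 960
Overall factor = 2.40 mM / (417 nM) = 5755.4
x = 5755.4 / 960 = 6.00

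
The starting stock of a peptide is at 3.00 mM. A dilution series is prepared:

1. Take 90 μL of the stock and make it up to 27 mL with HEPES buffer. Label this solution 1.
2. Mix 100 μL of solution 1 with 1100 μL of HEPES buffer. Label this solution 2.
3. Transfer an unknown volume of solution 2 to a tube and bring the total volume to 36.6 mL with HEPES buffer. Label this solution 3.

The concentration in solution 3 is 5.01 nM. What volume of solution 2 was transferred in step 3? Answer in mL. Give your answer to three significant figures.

Step 1: 90 μL brought to 27 mL → factor 27000/90 = 300
Step 2: 100 μL + 1100 μL = 1200 μL total → factor 1200/100 = 12
Step 3: v brought to 36.6 mL → factor = 36.6 mL/v
Product of known-step factors = 3600
Overall factor = 3.00 mM / (5.01 nM) = 5.988 × 10^5
Step-3 factor = 5.988 × 10^5 / 3600 = 166.33
v = 36.6 mL / 166.33 = 0.220 mL

0.220 mL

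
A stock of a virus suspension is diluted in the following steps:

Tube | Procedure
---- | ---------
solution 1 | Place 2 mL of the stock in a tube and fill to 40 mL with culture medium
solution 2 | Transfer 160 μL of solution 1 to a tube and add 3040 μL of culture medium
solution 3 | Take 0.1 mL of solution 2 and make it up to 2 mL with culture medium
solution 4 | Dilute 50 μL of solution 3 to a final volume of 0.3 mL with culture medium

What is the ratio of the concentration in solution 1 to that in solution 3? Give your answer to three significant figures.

400

Step 1: 2 mL brought to 40 mL → factor 40/2 = 20
Step 2: 160 μL + 3040 μL = 3200 μL total → factor 3200/160 = 20
Step 3: 0.1 mL brought to 2 mL → factor 2/0.1 = 20
Dilution factor to solution 1 = 20; to solution 3 = 8000
[solution 1]/[solution 3] = (factor to solution 3)/(factor to solution 1) = 8000/20 = 400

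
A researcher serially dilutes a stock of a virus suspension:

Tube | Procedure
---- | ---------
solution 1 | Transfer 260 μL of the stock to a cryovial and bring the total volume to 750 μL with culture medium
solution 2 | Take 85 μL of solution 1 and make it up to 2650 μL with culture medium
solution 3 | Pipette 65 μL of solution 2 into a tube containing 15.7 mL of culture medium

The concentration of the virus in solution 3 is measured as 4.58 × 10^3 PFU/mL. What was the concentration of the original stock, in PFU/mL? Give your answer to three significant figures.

9.99 × 10^7 PFU/mL

Step 1: 260 μL brought to 750 μL → factor 750/260 = 2.8846
Step 2: 85 μL brought to 2650 μL → factor 2650/85 = 31.176
Step 3: 65 μL + 15.7 mL = 15765 μL total → factor 15765/65 = 242.54
Overall dilution factor = 2.8846 × 31.176 × 242.54 = 21812
Stock = 4.58 × 10^3 PFU/mL × 21812 = 9.99 × 10^7 PFU/mL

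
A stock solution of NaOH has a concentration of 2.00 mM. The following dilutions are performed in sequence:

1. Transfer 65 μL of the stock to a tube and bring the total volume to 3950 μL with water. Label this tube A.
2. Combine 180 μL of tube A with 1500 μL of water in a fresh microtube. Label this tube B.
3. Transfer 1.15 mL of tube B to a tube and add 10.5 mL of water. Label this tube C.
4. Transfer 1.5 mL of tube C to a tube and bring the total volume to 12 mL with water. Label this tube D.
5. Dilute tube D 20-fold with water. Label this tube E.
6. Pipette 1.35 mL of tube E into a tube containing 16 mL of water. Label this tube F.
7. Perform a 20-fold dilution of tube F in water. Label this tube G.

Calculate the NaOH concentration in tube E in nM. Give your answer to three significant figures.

Step 1: 65 μL brought to 3950 μL → factor 3950/65 = 60.769
Step 2: 180 μL + 1500 μL = 1680 μL total → factor 1680/180 = 9.3333
Step 3: 1.15 mL + 10.5 mL = 11.65 mL total → factor 11.65/1.15 = 10.13
Step 4: 1.5 mL brought to 12 mL → factor 12/1.5 = 8
Step 5: 20-fold → factor 20
Dilution factor through tube E = 60.769 × 9.3333 × 10.13 × 8 × 20 = 9.1932 × 10^5
[tube E] = 2.00 mM / 9.1932 × 10^5 = 2.176 × 10^-6 mM = 2.18 nM

2.18 nM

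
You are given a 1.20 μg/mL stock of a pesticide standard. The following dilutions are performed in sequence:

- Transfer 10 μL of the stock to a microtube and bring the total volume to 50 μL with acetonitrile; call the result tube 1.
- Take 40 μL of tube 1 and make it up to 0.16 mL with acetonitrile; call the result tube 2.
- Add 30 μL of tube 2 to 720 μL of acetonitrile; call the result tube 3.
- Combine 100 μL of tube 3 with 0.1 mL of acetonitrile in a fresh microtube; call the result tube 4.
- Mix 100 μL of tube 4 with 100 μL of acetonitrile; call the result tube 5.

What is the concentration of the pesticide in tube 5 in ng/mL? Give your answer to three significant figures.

Step 1: 10 μL brought to 50 μL → factor 50/10 = 5
Step 2: 40 μL brought to 0.16 mL → factor 160/40 = 4
Step 3: 30 μL + 720 μL = 750 μL total → factor 750/30 = 25
Step 4: 100 μL + 0.1 mL = 200 μL total → factor 200/100 = 2
Step 5: 100 μL + 100 μL = 200 μL total → factor 200/100 = 2
Overall dilution factor = 5 × 4 × 25 × 2 × 2 = 2000
Final = 1.20 μg/mL / 2000 = 0.0006000 μg/mL = 0.600 ng/mL

0.600 ng/mL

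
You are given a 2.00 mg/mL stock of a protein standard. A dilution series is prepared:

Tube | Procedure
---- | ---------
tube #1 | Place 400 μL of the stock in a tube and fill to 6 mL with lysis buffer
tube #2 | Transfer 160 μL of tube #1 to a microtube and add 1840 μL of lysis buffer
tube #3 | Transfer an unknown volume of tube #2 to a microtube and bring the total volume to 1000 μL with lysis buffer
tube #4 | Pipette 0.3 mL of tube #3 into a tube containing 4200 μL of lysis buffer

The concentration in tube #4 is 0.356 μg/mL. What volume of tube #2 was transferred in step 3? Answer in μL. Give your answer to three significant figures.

501 μL

Step 1: 400 μL brought to 6 mL → factor 6000/400 = 15
Step 2: 160 μL + 1840 μL = 2000 μL total → factor 2000/160 = 12.5
Step 3: v brought to 1000 μL → factor = 1000 μL/v
Step 4: 0.3 mL + 4200 μL = 4.5 mL total → factor 4.5/0.3 = 15
Product of known-step factors = 2812.5
Overall factor = 2.00 mg/mL / (0.356 μg/mL) = 5618
Step-3 factor = 5618 / 2812.5 = 1.9975
v = 1000 μL / 1.9975 = 501 μL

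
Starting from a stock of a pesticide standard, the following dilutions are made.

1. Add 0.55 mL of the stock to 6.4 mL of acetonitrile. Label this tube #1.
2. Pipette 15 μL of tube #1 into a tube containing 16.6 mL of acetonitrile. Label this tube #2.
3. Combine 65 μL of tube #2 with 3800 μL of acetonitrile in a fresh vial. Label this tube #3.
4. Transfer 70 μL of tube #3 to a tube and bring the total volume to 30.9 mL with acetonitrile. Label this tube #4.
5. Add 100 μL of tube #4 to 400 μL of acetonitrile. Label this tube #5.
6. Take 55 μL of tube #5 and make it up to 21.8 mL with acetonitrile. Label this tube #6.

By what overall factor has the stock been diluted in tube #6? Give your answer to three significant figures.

7.28 × 10^11

Step 1: 0.55 mL + 6.4 mL = 6.95 mL total → factor 6.95/0.55 = 12.636
Step 2: 15 μL + 16.6 mL = 16615 μL total → factor 16615/15 = 1107.7
Step 3: 65 μL + 3800 μL = 3865 μL total → factor 3865/65 = 59.462
Step 4: 70 μL brought to 30.9 mL → factor 30900/70 = 441.43
Step 5: 100 μL + 400 μL = 500 μL total → factor 500/100 = 5
Step 6: 55 μL brought to 21.8 mL → factor 21800/55 = 396.36
Overall dilution factor = 12.636 × 1107.7 × 59.462 × 441.43 × 5 × 396.36 = 7.281 × 10^11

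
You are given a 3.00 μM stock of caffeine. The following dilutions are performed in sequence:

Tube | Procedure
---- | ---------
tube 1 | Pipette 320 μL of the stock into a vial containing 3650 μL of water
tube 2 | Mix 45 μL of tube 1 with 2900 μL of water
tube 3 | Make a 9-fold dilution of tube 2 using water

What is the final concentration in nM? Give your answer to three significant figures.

0.411 nM

Step 1: 320 μL + 3650 μL = 3970 μL total → factor 3970/320 = 12.406
Step 2: 45 μL + 2900 μL = 2945 μL total → factor 2945/45 = 65.444
Step 3: 9-fold → factor 9
Overall dilution factor = 12.406 × 65.444 × 9 = 7307.3
Final = 3.00 μM / 7307.3 = 0.0004105 μM = 0.411 nM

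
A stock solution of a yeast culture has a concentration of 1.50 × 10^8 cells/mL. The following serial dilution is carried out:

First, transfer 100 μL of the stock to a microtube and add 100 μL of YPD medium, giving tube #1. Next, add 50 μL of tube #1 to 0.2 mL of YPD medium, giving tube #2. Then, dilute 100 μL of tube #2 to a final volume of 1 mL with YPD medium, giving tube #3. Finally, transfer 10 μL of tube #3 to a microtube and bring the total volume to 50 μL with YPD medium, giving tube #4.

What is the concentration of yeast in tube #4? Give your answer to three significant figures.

3.00 × 10^5 cells/mL

Step 1: 100 μL + 100 μL = 200 μL total → factor 200/100 = 2
Step 2: 50 μL + 0.2 mL = 250 μL total → factor 250/50 = 5
Step 3: 100 μL brought to 1 mL → factor 1000/100 = 10
Step 4: 10 μL brought to 50 μL → factor 50/10 = 5
Overall dilution factor = 2 × 5 × 10 × 5 = 500
Final = 1.50 × 10^8 cells/mL / 500 = 3.00 × 10^5 cells/mL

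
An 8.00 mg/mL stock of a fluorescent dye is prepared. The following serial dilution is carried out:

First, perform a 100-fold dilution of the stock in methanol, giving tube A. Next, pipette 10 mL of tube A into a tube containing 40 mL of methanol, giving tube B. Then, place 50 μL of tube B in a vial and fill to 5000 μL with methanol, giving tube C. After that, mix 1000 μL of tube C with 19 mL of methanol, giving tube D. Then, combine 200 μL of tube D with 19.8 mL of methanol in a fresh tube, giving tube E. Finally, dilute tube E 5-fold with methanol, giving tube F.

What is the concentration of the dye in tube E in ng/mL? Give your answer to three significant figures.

0.0800 ng/mL

Step 1: 100-fold → factor 100
Step 2: 10 mL + 40 mL = 50 mL total → factor 50/10 = 5
Step 3: 50 μL brought to 5000 μL → factor 5000/50 = 100
Step 4: 1000 μL + 19 mL = 20000 μL total → factor 20000/1000 = 20
Step 5: 200 μL + 19.8 mL = 20000 μL total → factor 20000/200 = 100
Dilution factor through tube E = 100 × 5 × 100 × 20 × 100 = 1 × 10^8
[tube E] = 8.00 mg/mL / 1 × 10^8 = 8.000 × 10^-8 mg/mL = 0.0800 ng/mL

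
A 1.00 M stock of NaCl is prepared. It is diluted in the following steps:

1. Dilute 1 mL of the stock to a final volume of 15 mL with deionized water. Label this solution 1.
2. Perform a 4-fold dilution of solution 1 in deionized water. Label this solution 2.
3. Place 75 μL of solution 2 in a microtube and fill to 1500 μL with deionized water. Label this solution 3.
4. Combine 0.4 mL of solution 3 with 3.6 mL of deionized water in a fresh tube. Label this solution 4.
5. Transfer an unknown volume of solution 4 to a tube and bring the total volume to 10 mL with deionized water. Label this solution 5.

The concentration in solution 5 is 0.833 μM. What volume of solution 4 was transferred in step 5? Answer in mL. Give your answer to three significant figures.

Step 1: 1 mL brought to 15 mL → factor 15/1 = 15
Step 2: 4-fold → factor 4
Step 3: 75 μL brought to 1500 μL → factor 1500/75 = 20
Step 4: 0.4 mL + 3.6 mL = 4 mL total → factor 4/0.4 = 10
Step 5: v brought to 10 mL → factor = 10 mL/v
Product of known-step factors = 12000
Overall factor = 1.00 M / (0.833 μM) = 1.2005 × 10^6
Step-5 factor = 1.2005 × 10^6 / 12000 = 100.04
v = 10 mL / 100.04 = 0.100 mL

0.100 mL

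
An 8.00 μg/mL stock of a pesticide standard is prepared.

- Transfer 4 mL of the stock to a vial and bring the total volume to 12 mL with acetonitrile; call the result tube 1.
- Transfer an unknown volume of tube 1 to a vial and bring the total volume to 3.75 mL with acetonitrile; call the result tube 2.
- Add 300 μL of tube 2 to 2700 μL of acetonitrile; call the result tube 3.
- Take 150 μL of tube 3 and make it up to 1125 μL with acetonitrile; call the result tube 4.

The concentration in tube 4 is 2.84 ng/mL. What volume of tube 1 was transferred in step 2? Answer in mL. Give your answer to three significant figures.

0.300 mL

Step 1: 4 mL brought to 12 mL → factor 12/4 = 3
Step 2: v brought to 3.75 mL → factor = 3.75 mL/v
Step 3: 300 μL + 2700 μL = 3000 μL total → factor 3000/300 = 10
Step 4: 150 μL brought to 1125 μL → factor 1125/150 = 7.5
Product of known-step factors = 225
Overall factor = 8.00 μg/mL / (2.84 ng/mL) = 2816.9
Step-2 factor = 2816.9 / 225 = 12.52
v = 3.75 mL / 12.52 = 0.300 mL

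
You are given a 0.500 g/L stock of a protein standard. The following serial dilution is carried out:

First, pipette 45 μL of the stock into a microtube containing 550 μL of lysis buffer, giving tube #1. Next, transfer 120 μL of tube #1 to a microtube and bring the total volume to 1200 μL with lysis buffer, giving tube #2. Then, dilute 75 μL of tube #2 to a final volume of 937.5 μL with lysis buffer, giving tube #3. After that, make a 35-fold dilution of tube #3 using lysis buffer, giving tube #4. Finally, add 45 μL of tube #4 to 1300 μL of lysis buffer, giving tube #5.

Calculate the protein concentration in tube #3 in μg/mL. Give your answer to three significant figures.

Step 1: 45 μL + 550 μL = 595 μL total → factor 595/45 = 13.222
Step 2: 120 μL brought to 1200 μL → factor 1200/120 = 10
Step 3: 75 μL brought to 937.5 μL → factor 937.5/75 = 12.5
Dilution factor through tube #3 = 13.222 × 10 × 12.5 = 1652.8
[tube #3] = 0.500 g/L / 1652.8 = 0.0003025 g/L = 0.303 μg/mL

0.303 μg/mL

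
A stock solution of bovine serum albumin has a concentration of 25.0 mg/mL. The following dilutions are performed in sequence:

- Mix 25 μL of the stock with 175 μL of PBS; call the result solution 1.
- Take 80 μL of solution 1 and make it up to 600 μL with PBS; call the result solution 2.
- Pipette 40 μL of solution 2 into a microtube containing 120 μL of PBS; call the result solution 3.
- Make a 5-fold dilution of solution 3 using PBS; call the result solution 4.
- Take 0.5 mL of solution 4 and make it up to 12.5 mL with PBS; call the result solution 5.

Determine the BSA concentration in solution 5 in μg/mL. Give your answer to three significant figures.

0.833 μg/mL

Step 1: 25 μL + 175 μL = 200 μL total → factor 200/25 = 8
Step 2: 80 μL brought to 600 μL → factor 600/80 = 7.5
Step 3: 40 μL + 120 μL = 160 μL total → factor 160/40 = 4
Step 4: 5-fold → factor 5
Step 5: 0.5 mL brought to 12.5 mL → factor 12.5/0.5 = 25
Overall dilution factor = 8 × 7.5 × 4 × 5 × 25 = 30000
Final = 25.0 mg/mL / 30000 = 0.0008333 mg/mL = 0.833 μg/mL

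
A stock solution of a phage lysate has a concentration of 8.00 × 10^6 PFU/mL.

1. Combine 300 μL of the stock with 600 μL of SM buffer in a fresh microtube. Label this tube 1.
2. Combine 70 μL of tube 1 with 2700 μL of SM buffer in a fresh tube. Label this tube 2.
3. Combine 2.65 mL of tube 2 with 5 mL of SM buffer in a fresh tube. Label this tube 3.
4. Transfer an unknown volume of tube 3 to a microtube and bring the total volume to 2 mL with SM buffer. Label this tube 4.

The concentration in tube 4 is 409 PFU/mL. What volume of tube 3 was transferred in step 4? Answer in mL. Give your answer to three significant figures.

0.0350 mL

Step 1: 300 μL + 600 μL = 900 μL total → factor 900/300 = 3
Step 2: 70 μL + 2700 μL = 2770 μL total → factor 2770/70 = 39.571
Step 3: 2.65 mL + 5 mL = 7.65 mL total → factor 7.65/2.65 = 2.8868
Step 4: v brought to 2 mL → factor = 2 mL/v
Product of known-step factors = 342.7
Overall factor = 8.00 × 10^6 PFU/mL / (409 PFU/mL) = 19560
Step-4 factor = 19560 / 342.7 = 57.075
v = 2 mL / 57.075 = 0.0350 mL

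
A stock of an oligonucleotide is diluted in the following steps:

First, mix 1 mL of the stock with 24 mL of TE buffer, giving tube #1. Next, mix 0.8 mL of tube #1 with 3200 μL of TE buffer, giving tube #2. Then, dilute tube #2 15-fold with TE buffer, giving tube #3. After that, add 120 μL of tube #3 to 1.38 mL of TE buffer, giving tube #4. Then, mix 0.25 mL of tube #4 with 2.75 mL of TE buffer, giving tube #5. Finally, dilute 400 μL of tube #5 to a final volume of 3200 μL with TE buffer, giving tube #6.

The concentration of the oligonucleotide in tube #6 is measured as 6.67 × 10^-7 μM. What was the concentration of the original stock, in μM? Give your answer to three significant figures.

1.50 μM

Step 1: 1 mL + 24 mL = 25 mL total → factor 25/1 = 25
Step 2: 0.8 mL + 3200 μL = 4 mL total → factor 4/0.8 = 5
Step 3: 15-fold → factor 15
Step 4: 120 μL + 1.38 mL = 1500 μL total → factor 1500/120 = 12.5
Step 5: 0.25 mL + 2.75 mL = 3 mL total → factor 3/0.25 = 12
Step 6: 400 μL brought to 3200 μL → factor 3200/400 = 8
Overall dilution factor = 25 × 5 × 15 × 12.5 × 12 × 8 = 2.25 × 10^6
Stock = 6.67 × 10^-7 μM × 2.25 × 10^6 = 1.50 μM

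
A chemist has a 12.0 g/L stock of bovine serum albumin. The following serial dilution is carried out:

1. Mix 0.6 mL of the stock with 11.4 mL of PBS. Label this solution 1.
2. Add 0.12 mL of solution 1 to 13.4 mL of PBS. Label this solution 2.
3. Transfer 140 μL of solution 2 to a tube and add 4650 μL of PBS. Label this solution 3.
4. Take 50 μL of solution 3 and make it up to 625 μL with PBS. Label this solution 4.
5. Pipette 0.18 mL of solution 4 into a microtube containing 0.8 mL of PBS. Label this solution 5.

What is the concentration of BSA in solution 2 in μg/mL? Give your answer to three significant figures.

Step 1: 0.6 mL + 11.4 mL = 12 mL total → factor 12/0.6 = 20
Step 2: 0.12 mL + 13.4 mL = 13.52 mL total → factor 13.52/0.12 = 112.67
Dilution factor through solution 2 = 20 × 112.67 = 2253.3
[solution 2] = 12.0 g/L / 2253.3 = 0.005325 g/L = 5.33 μg/mL

5.33 μg/mL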